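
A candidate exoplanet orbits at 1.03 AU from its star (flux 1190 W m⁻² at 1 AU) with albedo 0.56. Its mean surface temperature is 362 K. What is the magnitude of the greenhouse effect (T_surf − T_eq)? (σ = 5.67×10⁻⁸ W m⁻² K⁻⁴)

S = 1190/1.03² = 1122 W m⁻².
T_eq = [S(1−A)/(4σ)]^(1/4) = [1122×0.44/(4×5.67×10⁻⁸)]^(1/4) = 216.0 K.
ΔT = T_surf − T_eq = 362 − 216.0.

ΔT ≈ 146.0 K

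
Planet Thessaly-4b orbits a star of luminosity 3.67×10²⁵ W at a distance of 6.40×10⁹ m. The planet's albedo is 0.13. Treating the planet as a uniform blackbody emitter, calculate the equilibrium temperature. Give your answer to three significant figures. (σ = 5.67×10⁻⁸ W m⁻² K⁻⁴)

T_eq ≈ 723 K

Flux: S = L/(4πd²) = 3.67×10²⁵/(4π×(6.40×10⁹)²) = 7.13×10⁴ W m⁻².
Energy balance: absorbed = emitted ⇒ πR²·S(1−A) = 4πR²·σT_eq⁴, so T_eq⁴ = S(1−A)/(4σ).
T_eq = [7.13×10⁴ × 0.87 / (4 × 5.67×10⁻⁸)]^(1/4) = (2.74×10¹¹)^(1/4) = 723 K.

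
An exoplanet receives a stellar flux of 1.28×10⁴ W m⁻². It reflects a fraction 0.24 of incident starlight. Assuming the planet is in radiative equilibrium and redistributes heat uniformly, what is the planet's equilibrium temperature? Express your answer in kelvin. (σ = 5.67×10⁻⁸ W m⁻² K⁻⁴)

T_eq ≈ 455 K

Energy balance: absorbed = emitted ⇒ πR²·S(1−A) = 4πR²·σT_eq⁴, so T_eq⁴ = S(1−A)/(4σ).
T_eq = [1.28×10⁴ × 0.76 / (4 × 5.67×10⁻⁸)]^(1/4) = (4.29×10¹⁰)^(1/4) = 455 K.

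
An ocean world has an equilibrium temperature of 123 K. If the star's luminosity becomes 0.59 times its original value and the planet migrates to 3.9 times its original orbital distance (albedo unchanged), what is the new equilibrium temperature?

T_eq ≈ 54.6 K

T_eq ∝ L^(1/4) · d^(−1/2).
T′ = 123 × 0.59^(1/4) / 3.9^(1/2) = 54.6 K.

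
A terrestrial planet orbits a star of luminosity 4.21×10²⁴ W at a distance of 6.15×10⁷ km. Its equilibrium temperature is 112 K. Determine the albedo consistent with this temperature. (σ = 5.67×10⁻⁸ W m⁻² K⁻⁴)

A ≈ 0.60

d = 6.15×10⁷ km = 6.15×10¹⁰ m.
Flux: S = L/(4πd²) = 4.21×10²⁴/(4π×(6.15×10¹⁰)²) = 88.6 W m⁻².
From T_eq⁴ = S(1−A)/(4σ): 1−A = 4σT_eq⁴/S.
1−A = 4 × 5.67×10⁻⁸ × (112)⁴ / 88.6 = 0.403.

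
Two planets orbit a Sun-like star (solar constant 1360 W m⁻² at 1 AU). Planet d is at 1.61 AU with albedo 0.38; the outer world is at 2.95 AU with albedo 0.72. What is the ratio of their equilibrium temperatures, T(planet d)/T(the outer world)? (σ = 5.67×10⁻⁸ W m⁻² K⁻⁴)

T_eq = [S₀(1−A)/(4σd²)]^(1/4), so T ∝ (1−A)^(1/4) / √d.
T₁ = [1360×0.62/(4×5.67×10⁻⁸×1.61²)]^(1/4) = 194.61 K.
T₂ = [1360×0.28/(4×5.67×10⁻⁸×2.95²)]^(1/4) = 117.86 K.

T₁/T₂ ≈ 1.651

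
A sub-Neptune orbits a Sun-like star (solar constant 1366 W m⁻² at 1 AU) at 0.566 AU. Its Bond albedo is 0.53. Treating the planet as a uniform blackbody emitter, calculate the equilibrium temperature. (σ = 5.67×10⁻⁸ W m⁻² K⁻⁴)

T_eq ≈ 307 K

Flux at 0.566 AU: S = 1366/0.566² = 4260 W m⁻².
Energy balance: absorbed = emitted ⇒ πR²·S(1−A) = 4πR²·σT_eq⁴, so T_eq⁴ = S(1−A)/(4σ).
T_eq = [4260 × 0.47 / (4 × 5.67×10⁻⁸)]^(1/4) = (8.84×10⁹)^(1/4) = 307 K.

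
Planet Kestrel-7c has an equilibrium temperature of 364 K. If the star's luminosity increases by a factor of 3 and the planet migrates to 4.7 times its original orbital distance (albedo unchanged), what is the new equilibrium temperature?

T_eq ∝ L^(1/4) · d^(−1/2).
T′ = 364 × 3^(1/4) / 4.7^(1/2) = 221 K.

T_eq ≈ 221 K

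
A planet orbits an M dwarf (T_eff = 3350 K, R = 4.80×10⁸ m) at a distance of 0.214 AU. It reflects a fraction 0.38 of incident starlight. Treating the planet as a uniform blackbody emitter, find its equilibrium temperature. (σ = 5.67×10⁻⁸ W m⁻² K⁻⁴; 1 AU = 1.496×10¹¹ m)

d = 0.214 AU = 3.20×10¹⁰ m.
L = 4πR_⋆²σT_⋆⁴ = 4π(4.80×10⁸)² × 5.67×10⁻⁸ × (3350)⁴ = 2.07×10²⁵ W.
S = L/(4πd²) = 1610 W m⁻².
Energy balance: absorbed = emitted ⇒ πR²·S(1−A) = 4πR²·σT_eq⁴, so T_eq⁴ = S(1−A)/(4σ).
T_eq = [1610 × 0.62 / (4 × 5.67×10⁻⁸)]^(1/4) = (4.39×10⁹)^(1/4) = 257 K.

T_eq ≈ 257 K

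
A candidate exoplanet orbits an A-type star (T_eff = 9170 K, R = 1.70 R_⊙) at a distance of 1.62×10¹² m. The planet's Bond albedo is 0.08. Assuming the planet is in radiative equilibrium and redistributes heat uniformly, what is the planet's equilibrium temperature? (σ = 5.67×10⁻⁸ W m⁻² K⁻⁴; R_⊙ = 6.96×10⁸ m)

T_eq ≈ 172 K

R_⋆ = 1.70 × 6.96×10⁸ = 1.18×10⁹ m.
L = 4πR_⋆²σT_⋆⁴ = 4π(1.18×10⁹)² × 5.67×10⁻⁸ × (9170)⁴ = 7.05×10²⁷ W.
S = L/(4πd²) = 214 W m⁻².
Energy balance: absorbed = emitted ⇒ πR²·S(1−A) = 4πR²·σT_eq⁴, so T_eq⁴ = S(1−A)/(4σ).
T_eq = [214 × 0.92 / (4 × 5.67×10⁻⁸)]^(1/4) = (8.68×10⁸)^(1/4) = 172 K.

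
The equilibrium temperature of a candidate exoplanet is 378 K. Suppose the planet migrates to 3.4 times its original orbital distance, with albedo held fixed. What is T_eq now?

T_eq ≈ 205 K

T_eq ∝ L^(1/4) · d^(−1/2).
T′ = 378 / 3.4^(1/2) = 205 K.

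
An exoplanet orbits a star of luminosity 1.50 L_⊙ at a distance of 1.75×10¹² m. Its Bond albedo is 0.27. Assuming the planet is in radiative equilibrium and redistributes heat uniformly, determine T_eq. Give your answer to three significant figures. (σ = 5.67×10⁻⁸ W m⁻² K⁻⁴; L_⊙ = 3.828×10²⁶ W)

L = 1.50 × 3.828×10²⁶ = 5.74×10²⁶ W.
Flux: S = L/(4πd²) = 5.74×10²⁶/(4π×(1.75×10¹²)²) = 14.9 W m⁻².
Energy balance: absorbed = emitted ⇒ πR²·S(1−A) = 4πR²·σT_eq⁴, so T_eq⁴ = S(1−A)/(4σ).
T_eq = [14.9 × 0.73 / (4 × 5.67×10⁻⁸)]^(1/4) = (4.80×10⁷)^(1/4) = 83.2 K.

T_eq ≈ 83.2 K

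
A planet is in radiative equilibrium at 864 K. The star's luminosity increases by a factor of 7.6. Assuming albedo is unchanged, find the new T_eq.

T_eq ∝ L^(1/4) · d^(−1/2).
T′ = 864 × 7.6^(1/4) = 1430 K.

T_eq ≈ 1430 K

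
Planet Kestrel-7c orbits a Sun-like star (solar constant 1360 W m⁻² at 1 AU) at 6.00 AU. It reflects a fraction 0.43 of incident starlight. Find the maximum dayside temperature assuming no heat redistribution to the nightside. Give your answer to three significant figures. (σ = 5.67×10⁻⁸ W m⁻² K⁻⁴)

T_ss ≈ 140 K

Flux at 6.00 AU: S = 1360/6.00² = 37.8 W m⁻².
With no redistribution each surface element balances locally: S(1−A) = σT⁴.
T = [37.8 × 0.57 / 5.67×10⁻⁸]^(1/4) = (3.80×10⁸)^(1/4) = 140 K.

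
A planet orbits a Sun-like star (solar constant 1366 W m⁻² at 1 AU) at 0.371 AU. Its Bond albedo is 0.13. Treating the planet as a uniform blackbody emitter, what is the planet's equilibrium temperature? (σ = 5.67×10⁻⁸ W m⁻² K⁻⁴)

T_eq ≈ 442 K

Flux at 0.371 AU: S = 1366/0.371² = 9920 W m⁻².
Energy balance: absorbed = emitted ⇒ πR²·S(1−A) = 4πR²·σT_eq⁴, so T_eq⁴ = S(1−A)/(4σ).
T_eq = [9920 × 0.87 / (4 × 5.67×10⁻⁸)]^(1/4) = (3.81×10¹⁰)^(1/4) = 442 K.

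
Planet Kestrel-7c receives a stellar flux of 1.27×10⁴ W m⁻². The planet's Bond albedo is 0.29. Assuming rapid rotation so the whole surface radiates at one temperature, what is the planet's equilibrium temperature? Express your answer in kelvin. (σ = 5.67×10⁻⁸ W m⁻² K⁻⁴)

Energy balance: absorbed = emitted ⇒ πR²·S(1−A) = 4πR²·σT_eq⁴, so T_eq⁴ = S(1−A)/(4σ).
T_eq = [1.27×10⁴ × 0.71 / (4 × 5.67×10⁻⁸)]^(1/4) = (3.98×10¹⁰)^(1/4) = 447 K.

T_eq ≈ 447 K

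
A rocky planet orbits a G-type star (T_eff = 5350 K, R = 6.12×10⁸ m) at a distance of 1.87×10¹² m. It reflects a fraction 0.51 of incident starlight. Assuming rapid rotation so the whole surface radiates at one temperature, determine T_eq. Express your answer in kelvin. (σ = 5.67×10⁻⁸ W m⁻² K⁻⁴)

T_eq ≈ 57.3 K

L = 4πR_⋆²σT_⋆⁴ = 4π(6.12×10⁸)² × 5.67×10⁻⁸ × (5350)⁴ = 2.19×10²⁶ W.
S = L/(4πd²) = 4.98 W m⁻².
Energy balance: absorbed = emitted ⇒ πR²·S(1−A) = 4πR²·σT_eq⁴, so T_eq⁴ = S(1−A)/(4σ).
T_eq = [4.98 × 0.49 / (4 × 5.67×10⁻⁸)]^(1/4) = (1.07×10⁷)^(1/4) = 57.3 K.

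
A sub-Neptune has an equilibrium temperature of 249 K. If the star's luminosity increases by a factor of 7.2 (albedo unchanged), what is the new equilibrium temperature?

T_eq ≈ 408 K

T_eq ∝ L^(1/4) · d^(−1/2).
T′ = 249 × 7.2^(1/4) = 408 K.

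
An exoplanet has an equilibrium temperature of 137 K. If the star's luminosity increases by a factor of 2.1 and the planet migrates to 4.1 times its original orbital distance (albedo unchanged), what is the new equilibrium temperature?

T_eq ∝ L^(1/4) · d^(−1/2).
T′ = 137 × 2.1^(1/4) / 4.1^(1/2) = 81.4 K.

T_eq ≈ 81.4 K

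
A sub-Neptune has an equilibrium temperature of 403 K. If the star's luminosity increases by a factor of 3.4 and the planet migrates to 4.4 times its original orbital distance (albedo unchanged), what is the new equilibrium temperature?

T_eq ≈ 261 K

T_eq ∝ L^(1/4) · d^(−1/2).
T′ = 403 × 3.4^(1/4) / 4.4^(1/2) = 261 K.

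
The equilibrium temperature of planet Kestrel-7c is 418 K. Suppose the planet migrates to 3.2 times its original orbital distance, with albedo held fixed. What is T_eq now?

T_eq ∝ L^(1/4) · d^(−1/2).
T′ = 418 / 3.2^(1/2) = 234 K.

T_eq ≈ 234 K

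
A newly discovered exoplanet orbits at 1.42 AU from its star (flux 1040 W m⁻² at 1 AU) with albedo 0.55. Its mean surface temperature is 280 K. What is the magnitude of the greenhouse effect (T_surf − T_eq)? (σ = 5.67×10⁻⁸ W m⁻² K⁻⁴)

S = 1040/1.42² = 515.8 W m⁻².
T_eq = [S(1−A)/(4σ)]^(1/4) = [515.8×0.45/(4×5.67×10⁻⁸)]^(1/4) = 178.9 K.
ΔT = T_surf − T_eq = 280 − 178.9.

ΔT ≈ 101.1 K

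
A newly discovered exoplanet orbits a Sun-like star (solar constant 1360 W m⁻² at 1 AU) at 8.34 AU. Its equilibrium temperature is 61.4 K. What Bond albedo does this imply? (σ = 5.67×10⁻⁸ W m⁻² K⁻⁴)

Flux at 8.34 AU: S = 1360/8.34² = 19.6 W m⁻².
From T_eq⁴ = S(1−A)/(4σ): 1−A = 4σT_eq⁴/S.
1−A = 4 × 5.67×10⁻⁸ × (61.4)⁴ / 19.6 = 0.165.

A ≈ 0.84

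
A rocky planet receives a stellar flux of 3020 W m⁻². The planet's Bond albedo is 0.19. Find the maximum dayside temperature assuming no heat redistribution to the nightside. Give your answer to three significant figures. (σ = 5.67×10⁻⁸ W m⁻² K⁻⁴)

T_ss ≈ 456 K

With no redistribution each surface element balances locally: S(1−A) = σT⁴.
T = [3020 × 0.81 / 5.67×10⁻⁸]^(1/4) = (4.31×10¹⁰)^(1/4) = 456 K.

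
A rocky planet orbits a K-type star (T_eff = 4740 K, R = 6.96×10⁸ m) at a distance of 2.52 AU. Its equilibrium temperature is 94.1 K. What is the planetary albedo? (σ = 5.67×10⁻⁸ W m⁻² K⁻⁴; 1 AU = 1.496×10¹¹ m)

A ≈ 0.82

d = 2.52 AU = 3.77×10¹¹ m.
L = 4πR_⋆²σT_⋆⁴ = 4π(6.96×10⁸)² × 5.67×10⁻⁸ × (4740)⁴ = 1.74×10²⁶ W.
S = L/(4πd²) = 97.6 W m⁻².
From T_eq⁴ = S(1−A)/(4σ): 1−A = 4σT_eq⁴/S.
1−A = 4 × 5.67×10⁻⁸ × (94.1)⁴ / 97.6 = 0.182.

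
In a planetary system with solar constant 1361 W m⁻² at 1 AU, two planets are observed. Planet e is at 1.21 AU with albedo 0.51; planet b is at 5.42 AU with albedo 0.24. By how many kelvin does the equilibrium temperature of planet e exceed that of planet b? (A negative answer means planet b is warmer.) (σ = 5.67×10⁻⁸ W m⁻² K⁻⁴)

ΔT ≈ 100.1 K

T_eq = [S₀(1−A)/(4σd²)]^(1/4), so T ∝ (1−A)^(1/4) / √d.
T₁ = [1361×0.49/(4×5.67×10⁻⁸×1.21²)]^(1/4) = 211.69 K.
T₂ = [1361×0.76/(4×5.67×10⁻⁸×5.42²)]^(1/4) = 111.62 K.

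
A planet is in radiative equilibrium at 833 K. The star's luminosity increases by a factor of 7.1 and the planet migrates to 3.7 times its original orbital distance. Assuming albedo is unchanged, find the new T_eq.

T_eq ≈ 707 K

T_eq ∝ L^(1/4) · d^(−1/2).
T′ = 833 × 7.1^(1/4) / 3.7^(1/2) = 707 K.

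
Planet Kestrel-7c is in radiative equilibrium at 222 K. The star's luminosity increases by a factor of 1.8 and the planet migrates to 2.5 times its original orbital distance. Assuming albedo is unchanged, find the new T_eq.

T_eq ∝ L^(1/4) · d^(−1/2).
T′ = 222 × 1.8^(1/4) / 2.5^(1/2) = 163 K.

T_eq ≈ 163 K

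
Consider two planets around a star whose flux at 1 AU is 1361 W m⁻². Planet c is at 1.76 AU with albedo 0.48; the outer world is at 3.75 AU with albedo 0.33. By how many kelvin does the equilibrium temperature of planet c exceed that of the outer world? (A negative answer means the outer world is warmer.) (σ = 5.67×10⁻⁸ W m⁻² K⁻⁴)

T_eq = [S₀(1−A)/(4σd²)]^(1/4), so T ∝ (1−A)^(1/4) / √d.
T₁ = [1361×0.52/(4×5.67×10⁻⁸×1.76²)]^(1/4) = 178.16 K.
T₂ = [1361×0.67/(4×5.67×10⁻⁸×3.75²)]^(1/4) = 130.03 K.

ΔT ≈ 48.1 K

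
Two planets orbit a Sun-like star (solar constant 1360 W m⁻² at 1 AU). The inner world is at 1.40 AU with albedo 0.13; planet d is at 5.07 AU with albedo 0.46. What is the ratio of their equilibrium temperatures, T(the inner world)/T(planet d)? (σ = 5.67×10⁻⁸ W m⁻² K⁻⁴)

T_eq = [S₀(1−A)/(4σd²)]^(1/4), so T ∝ (1−A)^(1/4) / √d.
T₁ = [1360×0.87/(4×5.67×10⁻⁸×1.40²)]^(1/4) = 227.14 K.
T₂ = [1360×0.54/(4×5.67×10⁻⁸×5.07²)]^(1/4) = 105.94 K.

T₁/T₂ ≈ 2.144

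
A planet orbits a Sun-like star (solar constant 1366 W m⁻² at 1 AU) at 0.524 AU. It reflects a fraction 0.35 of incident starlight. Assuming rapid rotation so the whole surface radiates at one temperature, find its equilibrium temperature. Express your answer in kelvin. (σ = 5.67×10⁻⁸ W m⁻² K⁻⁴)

Flux at 0.524 AU: S = 1366/0.524² = 4970 W m⁻².
Energy balance: absorbed = emitted ⇒ πR²·S(1−A) = 4πR²·σT_eq⁴, so T_eq⁴ = S(1−A)/(4σ).
T_eq = [4970 × 0.65 / (4 × 5.67×10⁻⁸)]^(1/4) = (1.43×10¹⁰)^(1/4) = 346 K.

T_eq ≈ 346 K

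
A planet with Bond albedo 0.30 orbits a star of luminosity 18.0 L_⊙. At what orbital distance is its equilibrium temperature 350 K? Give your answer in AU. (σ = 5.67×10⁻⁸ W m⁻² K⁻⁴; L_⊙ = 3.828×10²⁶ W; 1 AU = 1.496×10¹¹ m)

d ≈ 2.24 AU

L = 18.0 × 3.828×10²⁶ = 6.89×10²⁷ W.
From T_eq⁴ = L(1−A)/(16πσd²): d = √[L(1−A)/(16πσT_eq⁴)].
d = √[6.89×10²⁷ × 0.70 / (16π × 5.67×10⁻⁸ × (350)⁴)] = 3.36×10¹¹ m = 2.24 AU.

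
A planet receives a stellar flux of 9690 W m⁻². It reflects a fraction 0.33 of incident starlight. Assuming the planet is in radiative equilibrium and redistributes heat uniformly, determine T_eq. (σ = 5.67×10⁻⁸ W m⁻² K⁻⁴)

T_eq ≈ 411 K

Energy balance: absorbed = emitted ⇒ πR²·S(1−A) = 4πR²·σT_eq⁴, so T_eq⁴ = S(1−A)/(4σ).
T_eq = [9690 × 0.67 / (4 × 5.67×10⁻⁸)]^(1/4) = (2.86×10¹⁰)^(1/4) = 411 K.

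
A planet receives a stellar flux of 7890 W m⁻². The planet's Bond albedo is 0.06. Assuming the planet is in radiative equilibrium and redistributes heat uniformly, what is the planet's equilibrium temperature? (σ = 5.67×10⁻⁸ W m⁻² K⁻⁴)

Energy balance: absorbed = emitted ⇒ πR²·S(1−A) = 4πR²·σT_eq⁴, so T_eq⁴ = S(1−A)/(4σ).
T_eq = [7890 × 0.94 / (4 × 5.67×10⁻⁸)]^(1/4) = (3.27×10¹⁰)^(1/4) = 425 K.

T_eq ≈ 425 K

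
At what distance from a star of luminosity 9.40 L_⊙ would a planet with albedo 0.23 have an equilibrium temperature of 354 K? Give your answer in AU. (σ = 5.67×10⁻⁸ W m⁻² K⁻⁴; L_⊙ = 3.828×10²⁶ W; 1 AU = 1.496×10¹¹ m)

L = 9.40 × 3.828×10²⁶ = 3.60×10²⁷ W.
From T_eq⁴ = L(1−A)/(16πσd²): d = √[L(1−A)/(16πσT_eq⁴)].
d = √[3.60×10²⁷ × 0.77 / (16π × 5.67×10⁻⁸ × (354)⁴)] = 2.49×10¹¹ m = 1.66 AU.

d ≈ 1.66 AU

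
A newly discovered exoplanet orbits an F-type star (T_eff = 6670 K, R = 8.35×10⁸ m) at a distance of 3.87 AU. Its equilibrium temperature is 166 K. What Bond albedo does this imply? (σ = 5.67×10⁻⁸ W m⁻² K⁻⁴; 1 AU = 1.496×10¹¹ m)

d = 3.87 AU = 5.79×10¹¹ m.
L = 4πR_⋆²σT_⋆⁴ = 4π(8.35×10⁸)² × 5.67×10⁻⁸ × (6670)⁴ = 9.83×10²⁶ W.
S = L/(4πd²) = 233 W m⁻².
From T_eq⁴ = S(1−A)/(4σ): 1−A = 4σT_eq⁴/S.
1−A = 4 × 5.67×10⁻⁸ × (166)⁴ / 233 = 0.738.

A ≈ 0.26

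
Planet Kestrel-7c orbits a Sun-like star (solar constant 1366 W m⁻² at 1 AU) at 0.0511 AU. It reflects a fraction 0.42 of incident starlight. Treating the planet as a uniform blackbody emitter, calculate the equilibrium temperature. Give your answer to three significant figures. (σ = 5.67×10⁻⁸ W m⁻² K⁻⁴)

Flux at 0.0511 AU: S = 1366/0.0511² = 5.23×10⁵ W m⁻².
Energy balance: absorbed = emitted ⇒ πR²·S(1−A) = 4πR²·σT_eq⁴, so T_eq⁴ = S(1−A)/(4σ).
T_eq = [5.23×10⁵ × 0.58 / (4 × 5.67×10⁻⁸)]^(1/4) = (1.34×10¹²)^(1/4) = 1080 K.

T_eq ≈ 1080 K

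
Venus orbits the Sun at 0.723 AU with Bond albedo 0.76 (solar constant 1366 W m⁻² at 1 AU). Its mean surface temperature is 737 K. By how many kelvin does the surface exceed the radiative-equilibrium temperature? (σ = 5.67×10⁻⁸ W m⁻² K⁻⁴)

ΔT ≈ 507.7 K

S = 1366/0.723² = 2613 W m⁻².
T_eq = [S(1−A)/(4σ)]^(1/4) = [2613×0.24/(4×5.67×10⁻⁸)]^(1/4) = 229.3 K.
ΔT = T_surf − T_eq = 737 − 229.3.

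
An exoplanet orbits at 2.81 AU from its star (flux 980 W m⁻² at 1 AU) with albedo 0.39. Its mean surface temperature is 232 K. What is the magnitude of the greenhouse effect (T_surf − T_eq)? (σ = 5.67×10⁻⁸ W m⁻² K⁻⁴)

ΔT ≈ 96.8 K

S = 980/2.81² = 124.1 W m⁻².
T_eq = [S(1−A)/(4σ)]^(1/4) = [124.1×0.61/(4×5.67×10⁻⁸)]^(1/4) = 135.2 K.
ΔT = T_surf − T_eq = 232 − 135.2.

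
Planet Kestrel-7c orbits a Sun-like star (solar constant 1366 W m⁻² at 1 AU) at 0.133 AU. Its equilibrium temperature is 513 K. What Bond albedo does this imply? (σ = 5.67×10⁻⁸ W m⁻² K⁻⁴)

A ≈ 0.80

Flux at 0.133 AU: S = 1366/0.133² = 7.72×10⁴ W m⁻².
From T_eq⁴ = S(1−A)/(4σ): 1−A = 4σT_eq⁴/S.
1−A = 4 × 5.67×10⁻⁸ × (513)⁴ / 7.72×10⁴ = 0.203.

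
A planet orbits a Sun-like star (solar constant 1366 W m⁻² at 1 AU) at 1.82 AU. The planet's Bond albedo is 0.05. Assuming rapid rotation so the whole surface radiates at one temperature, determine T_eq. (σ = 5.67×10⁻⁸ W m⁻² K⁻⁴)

T_eq ≈ 204 K

Flux at 1.82 AU: S = 1366/1.82² = 412 W m⁻².
Energy balance: absorbed = emitted ⇒ πR²·S(1−A) = 4πR²·σT_eq⁴, so T_eq⁴ = S(1−A)/(4σ).
T_eq = [412 × 0.95 / (4 × 5.67×10⁻⁸)]^(1/4) = (1.73×10⁹)^(1/4) = 204 K.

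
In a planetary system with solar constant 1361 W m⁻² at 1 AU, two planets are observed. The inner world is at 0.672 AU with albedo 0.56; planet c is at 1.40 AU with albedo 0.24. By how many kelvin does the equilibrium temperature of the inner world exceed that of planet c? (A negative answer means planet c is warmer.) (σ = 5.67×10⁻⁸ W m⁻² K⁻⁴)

T_eq = [S₀(1−A)/(4σd²)]^(1/4), so T ∝ (1−A)^(1/4) / √d.
T₁ = [1361×0.44/(4×5.67×10⁻⁸×0.672²)]^(1/4) = 276.52 K.
T₂ = [1361×0.76/(4×5.67×10⁻⁸×1.40²)]^(1/4) = 219.63 K.

ΔT ≈ 56.9 K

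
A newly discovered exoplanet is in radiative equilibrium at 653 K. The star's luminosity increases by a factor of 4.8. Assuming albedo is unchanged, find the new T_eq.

T_eq ≈ 967 K

T_eq ∝ L^(1/4) · d^(−1/2).
T′ = 653 × 4.8^(1/4) = 967 K.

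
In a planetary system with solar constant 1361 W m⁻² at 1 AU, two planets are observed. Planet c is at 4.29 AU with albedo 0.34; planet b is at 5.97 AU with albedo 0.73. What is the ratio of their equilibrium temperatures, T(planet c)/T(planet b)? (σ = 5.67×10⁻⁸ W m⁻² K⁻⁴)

T₁/T₂ ≈ 1.475

T_eq = [S₀(1−A)/(4σd²)]^(1/4), so T ∝ (1−A)^(1/4) / √d.
T₁ = [1361×0.66/(4×5.67×10⁻⁸×4.29²)]^(1/4) = 121.12 K.
T₂ = [1361×0.27/(4×5.67×10⁻⁸×5.97²)]^(1/4) = 82.11 K.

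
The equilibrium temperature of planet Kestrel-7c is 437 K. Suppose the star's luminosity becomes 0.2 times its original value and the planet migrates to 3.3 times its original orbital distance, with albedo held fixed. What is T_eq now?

T_eq ≈ 161 K

T_eq ∝ L^(1/4) · d^(−1/2).
T′ = 437 × 0.2^(1/4) / 3.3^(1/2) = 161 K.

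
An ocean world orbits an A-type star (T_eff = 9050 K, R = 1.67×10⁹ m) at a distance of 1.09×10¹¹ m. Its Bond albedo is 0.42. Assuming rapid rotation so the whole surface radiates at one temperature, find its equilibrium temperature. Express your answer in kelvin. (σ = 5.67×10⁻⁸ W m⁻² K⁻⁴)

T_eq ≈ 691 K

L = 4πR_⋆²σT_⋆⁴ = 4π(1.67×10⁹)² × 5.67×10⁻⁸ × (9050)⁴ = 1.33×10²⁸ W.
S = L/(4πd²) = 8.93×10⁴ W m⁻².
Energy balance: absorbed = emitted ⇒ πR²·S(1−A) = 4πR²·σT_eq⁴, so T_eq⁴ = S(1−A)/(4σ).
T_eq = [8.93×10⁴ × 0.58 / (4 × 5.67×10⁻⁸)]^(1/4) = (2.28×10¹¹)^(1/4) = 691 K.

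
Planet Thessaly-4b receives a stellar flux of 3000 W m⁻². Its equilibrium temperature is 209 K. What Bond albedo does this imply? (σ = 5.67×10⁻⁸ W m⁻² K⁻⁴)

From T_eq⁴ = S(1−A)/(4σ): 1−A = 4σT_eq⁴/S.
1−A = 4 × 5.67×10⁻⁸ × (209)⁴ / 3000 = 0.144.

A ≈ 0.86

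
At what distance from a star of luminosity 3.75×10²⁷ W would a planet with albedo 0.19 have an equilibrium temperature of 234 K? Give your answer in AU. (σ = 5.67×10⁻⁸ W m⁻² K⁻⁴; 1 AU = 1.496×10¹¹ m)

d ≈ 3.99 AU

From T_eq⁴ = L(1−A)/(16πσd²): d = √[L(1−A)/(16πσT_eq⁴)].
d = √[3.75×10²⁷ × 0.81 / (16π × 5.67×10⁻⁸ × (234)⁴)] = 5.96×10¹¹ m = 3.99 AU.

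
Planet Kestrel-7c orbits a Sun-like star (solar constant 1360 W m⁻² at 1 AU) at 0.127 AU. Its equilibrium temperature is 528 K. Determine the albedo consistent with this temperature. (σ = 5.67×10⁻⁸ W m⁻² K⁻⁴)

A ≈ 0.79

Flux at 0.127 AU: S = 1360/0.127² = 8.43×10⁴ W m⁻².
From T_eq⁴ = S(1−A)/(4σ): 1−A = 4σT_eq⁴/S.
1−A = 4 × 5.67×10⁻⁸ × (528)⁴ / 8.43×10⁴ = 0.209.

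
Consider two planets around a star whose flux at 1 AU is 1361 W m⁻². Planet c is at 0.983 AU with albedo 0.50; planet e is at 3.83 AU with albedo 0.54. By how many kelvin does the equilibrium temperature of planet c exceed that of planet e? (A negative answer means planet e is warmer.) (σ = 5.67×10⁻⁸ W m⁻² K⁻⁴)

ΔT ≈ 118.9 K

T_eq = [S₀(1−A)/(4σd²)]^(1/4), so T ∝ (1−A)^(1/4) / √d.
T₁ = [1361×0.50/(4×5.67×10⁻⁸×0.983²)]^(1/4) = 236.06 K.
T₂ = [1361×0.46/(4×5.67×10⁻⁸×3.83²)]^(1/4) = 117.12 K.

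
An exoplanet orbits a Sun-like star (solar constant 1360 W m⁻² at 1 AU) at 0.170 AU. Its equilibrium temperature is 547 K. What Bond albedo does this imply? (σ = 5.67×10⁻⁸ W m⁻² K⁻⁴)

A ≈ 0.57

Flux at 0.170 AU: S = 1360/0.170² = 4.71×10⁴ W m⁻².
From T_eq⁴ = S(1−A)/(4σ): 1−A = 4σT_eq⁴/S.
1−A = 4 × 5.67×10⁻⁸ × (547)⁴ / 4.71×10⁴ = 0.431.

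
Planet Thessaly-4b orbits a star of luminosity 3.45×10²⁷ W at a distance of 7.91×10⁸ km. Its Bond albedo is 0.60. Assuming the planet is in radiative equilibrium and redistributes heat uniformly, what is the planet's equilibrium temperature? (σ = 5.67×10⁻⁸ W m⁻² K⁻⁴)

T_eq ≈ 167 K

d = 7.91×10⁸ km = 7.91×10¹¹ m.
Flux: S = L/(4πd²) = 3.45×10²⁷/(4π×(7.91×10¹¹)²) = 439 W m⁻².
Energy balance: absorbed = emitted ⇒ πR²·S(1−A) = 4πR²·σT_eq⁴, so T_eq⁴ = S(1−A)/(4σ).
T_eq = [439 × 0.40 / (4 × 5.67×10⁻⁸)]^(1/4) = (7.74×10⁸)^(1/4) = 167 K.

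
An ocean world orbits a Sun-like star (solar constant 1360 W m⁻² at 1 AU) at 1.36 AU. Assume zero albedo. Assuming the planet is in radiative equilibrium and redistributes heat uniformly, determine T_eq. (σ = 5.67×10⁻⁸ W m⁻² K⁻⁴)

Flux at 1.36 AU: S = 1360/1.36² = 735 W m⁻².
Energy balance: absorbed = emitted ⇒ πR²·S(1−A) = 4πR²·σT_eq⁴, so T_eq⁴ = S(1−A)/(4σ).
T_eq = [735 × 1.00 / (4 × 5.67×10⁻⁸)]^(1/4) = (3.24×10⁹)^(1/4) = 239 K.

T_eq ≈ 239 K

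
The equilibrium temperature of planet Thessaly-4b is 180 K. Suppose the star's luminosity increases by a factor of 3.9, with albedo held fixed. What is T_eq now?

T_eq ∝ L^(1/4) · d^(−1/2).
T′ = 180 × 3.9^(1/4) = 253 K.

T_eq ≈ 253 K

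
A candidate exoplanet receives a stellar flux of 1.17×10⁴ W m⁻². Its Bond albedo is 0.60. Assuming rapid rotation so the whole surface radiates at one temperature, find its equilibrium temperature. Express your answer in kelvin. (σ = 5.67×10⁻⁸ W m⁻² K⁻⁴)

T_eq ≈ 379 K

Energy balance: absorbed = emitted ⇒ πR²·S(1−A) = 4πR²·σT_eq⁴, so T_eq⁴ = S(1−A)/(4σ).
T_eq = [1.17×10⁴ × 0.40 / (4 × 5.67×10⁻⁸)]^(1/4) = (2.06×10¹⁰)^(1/4) = 379 K.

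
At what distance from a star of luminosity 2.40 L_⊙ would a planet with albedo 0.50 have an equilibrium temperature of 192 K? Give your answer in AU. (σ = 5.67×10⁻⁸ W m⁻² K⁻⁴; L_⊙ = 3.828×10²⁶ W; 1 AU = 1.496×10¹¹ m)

d ≈ 2.30 AU

L = 2.40 × 3.828×10²⁶ = 9.19×10²⁶ W.
From T_eq⁴ = L(1−A)/(16πσd²): d = √[L(1−A)/(16πσT_eq⁴)].
d = √[9.19×10²⁶ × 0.50 / (16π × 5.67×10⁻⁸ × (192)⁴)] = 3.44×10¹¹ m = 2.30 AU.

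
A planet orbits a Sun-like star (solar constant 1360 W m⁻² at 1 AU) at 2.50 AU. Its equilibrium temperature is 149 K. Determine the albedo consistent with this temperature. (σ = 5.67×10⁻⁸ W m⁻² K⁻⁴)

Flux at 2.50 AU: S = 1360/2.50² = 218 W m⁻².
From T_eq⁴ = S(1−A)/(4σ): 1−A = 4σT_eq⁴/S.
1−A = 4 × 5.67×10⁻⁸ × (149)⁴ / 218 = 0.514.

A ≈ 0.49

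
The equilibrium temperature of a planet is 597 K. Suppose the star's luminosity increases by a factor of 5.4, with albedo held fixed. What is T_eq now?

T_eq ≈ 910 K

T_eq ∝ L^(1/4) · d^(−1/2).
T′ = 597 × 5.4^(1/4) = 910 K.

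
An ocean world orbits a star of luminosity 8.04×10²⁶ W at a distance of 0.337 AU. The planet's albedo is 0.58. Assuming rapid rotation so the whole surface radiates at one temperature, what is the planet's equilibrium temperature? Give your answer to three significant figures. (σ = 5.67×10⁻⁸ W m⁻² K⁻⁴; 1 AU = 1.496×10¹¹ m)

T_eq ≈ 465 K

d = 0.337 AU = 5.04×10¹⁰ m.
Flux: S = L/(4πd²) = 8.04×10²⁶/(4π×(5.04×10¹⁰)²) = 2.52×10⁴ W m⁻².
Energy balance: absorbed = emitted ⇒ πR²·S(1−A) = 4πR²·σT_eq⁴, so T_eq⁴ = S(1−A)/(4σ).
T_eq = [2.52×10⁴ × 0.42 / (4 × 5.67×10⁻⁸)]^(1/4) = (4.66×10¹⁰)^(1/4) = 465 K.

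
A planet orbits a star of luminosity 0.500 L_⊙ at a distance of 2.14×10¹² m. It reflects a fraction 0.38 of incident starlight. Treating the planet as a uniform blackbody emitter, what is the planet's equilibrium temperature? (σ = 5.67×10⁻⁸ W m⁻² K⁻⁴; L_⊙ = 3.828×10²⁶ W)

T_eq ≈ 54.9 K

L = 0.500 × 3.828×10²⁶ = 1.91×10²⁶ W.
Flux: S = L/(4πd²) = 1.91×10²⁶/(4π×(2.14×10¹²)²) = 3.33 W m⁻².
Energy balance: absorbed = emitted ⇒ πR²·S(1−A) = 4πR²·σT_eq⁴, so T_eq⁴ = S(1−A)/(4σ).
T_eq = [3.33 × 0.62 / (4 × 5.67×10⁻⁸)]^(1/4) = (9.09×10⁶)^(1/4) = 54.9 K.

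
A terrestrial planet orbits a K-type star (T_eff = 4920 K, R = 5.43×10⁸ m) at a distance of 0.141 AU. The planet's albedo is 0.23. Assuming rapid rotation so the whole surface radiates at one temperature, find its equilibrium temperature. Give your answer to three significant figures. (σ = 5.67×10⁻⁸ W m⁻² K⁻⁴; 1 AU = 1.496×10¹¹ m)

d = 0.141 AU = 2.11×10¹⁰ m.
L = 4πR_⋆²σT_⋆⁴ = 4π(5.43×10⁸)² × 5.67×10⁻⁸ × (4920)⁴ = 1.23×10²⁶ W.
S = L/(4πd²) = 2.20×10⁴ W m⁻².
Energy balance: absorbed = emitted ⇒ πR²·S(1−A) = 4πR²·σT_eq⁴, so T_eq⁴ = S(1−A)/(4σ).
T_eq = [2.20×10⁴ × 0.77 / (4 × 5.67×10⁻⁸)]^(1/4) = (7.47×10¹⁰)^(1/4) = 523 K.

T_eq ≈ 523 K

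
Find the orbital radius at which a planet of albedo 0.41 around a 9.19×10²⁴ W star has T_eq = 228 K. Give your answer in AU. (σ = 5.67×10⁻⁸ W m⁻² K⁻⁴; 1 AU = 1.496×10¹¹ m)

From T_eq⁴ = L(1−A)/(16πσd²): d = √[L(1−A)/(16πσT_eq⁴)].
d = √[9.19×10²⁴ × 0.59 / (16π × 5.67×10⁻⁸ × (228)⁴)] = 2.65×10¹⁰ m = 0.177 AU.

d ≈ 0.177 AU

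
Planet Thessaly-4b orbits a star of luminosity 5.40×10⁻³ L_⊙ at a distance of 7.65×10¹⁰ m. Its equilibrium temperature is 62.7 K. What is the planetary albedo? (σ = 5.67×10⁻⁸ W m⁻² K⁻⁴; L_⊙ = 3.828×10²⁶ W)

A ≈ 0.88

L = 5.40×10⁻³ × 3.828×10²⁶ = 2.07×10²⁴ W.
Flux: S = L/(4πd²) = 2.07×10²⁴/(4π×(7.65×10¹⁰)²) = 28.1 W m⁻².
From T_eq⁴ = S(1−A)/(4σ): 1−A = 4σT_eq⁴/S.
1−A = 4 × 5.67×10⁻⁸ × (62.7)⁴ / 28.1 = 0.125.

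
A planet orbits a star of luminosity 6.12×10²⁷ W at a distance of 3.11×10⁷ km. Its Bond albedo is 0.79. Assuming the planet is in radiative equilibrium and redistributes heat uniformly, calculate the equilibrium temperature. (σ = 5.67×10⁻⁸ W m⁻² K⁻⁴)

d = 3.11×10⁷ km = 3.11×10¹⁰ m.
Flux: S = L/(4πd²) = 6.12×10²⁷/(4π×(3.11×10¹⁰)²) = 5.04×10⁵ W m⁻².
Energy balance: absorbed = emitted ⇒ πR²·S(1−A) = 4πR²·σT_eq⁴, so T_eq⁴ = S(1−A)/(4σ).
T_eq = [5.04×10⁵ × 0.21 / (4 × 5.67×10⁻⁸)]^(1/4) = (4.66×10¹¹)^(1/4) = 826 K.

T_eq ≈ 826 K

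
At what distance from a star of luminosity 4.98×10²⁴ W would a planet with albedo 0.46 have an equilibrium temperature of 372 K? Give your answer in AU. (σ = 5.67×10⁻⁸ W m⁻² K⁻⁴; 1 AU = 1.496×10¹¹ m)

d ≈ 0.0469 AU

From T_eq⁴ = L(1−A)/(16πσd²): d = √[L(1−A)/(16πσT_eq⁴)].
d = √[4.98×10²⁴ × 0.54 / (16π × 5.67×10⁻⁸ × (372)⁴)] = 7.02×10⁹ m = 0.0469 AU.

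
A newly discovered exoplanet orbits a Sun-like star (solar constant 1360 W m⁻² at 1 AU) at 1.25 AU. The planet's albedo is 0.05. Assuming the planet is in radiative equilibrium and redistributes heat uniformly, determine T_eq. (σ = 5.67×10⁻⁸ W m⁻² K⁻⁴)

Flux at 1.25 AU: S = 1360/1.25² = 870 W m⁻².
Energy balance: absorbed = emitted ⇒ πR²·S(1−A) = 4πR²·σT_eq⁴, so T_eq⁴ = S(1−A)/(4σ).
T_eq = [870 × 0.95 / (4 × 5.67×10⁻⁸)]^(1/4) = (3.65×10⁹)^(1/4) = 246 K.

T_eq ≈ 246 K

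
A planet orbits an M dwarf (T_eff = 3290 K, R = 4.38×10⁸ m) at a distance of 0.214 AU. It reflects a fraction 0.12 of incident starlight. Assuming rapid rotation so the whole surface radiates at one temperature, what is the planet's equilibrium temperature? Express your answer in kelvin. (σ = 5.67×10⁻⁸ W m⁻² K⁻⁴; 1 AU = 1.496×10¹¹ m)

d = 0.214 AU = 3.20×10¹⁰ m.
L = 4πR_⋆²σT_⋆⁴ = 4π(4.38×10⁸)² × 5.67×10⁻⁸ × (3290)⁴ = 1.60×10²⁵ W.
S = L/(4πd²) = 1240 W m⁻².
Energy balance: absorbed = emitted ⇒ πR²·S(1−A) = 4πR²·σT_eq⁴, so T_eq⁴ = S(1−A)/(4σ).
T_eq = [1240 × 0.88 / (4 × 5.67×10⁻⁸)]^(1/4) = (4.82×10⁹)^(1/4) = 264 K.

T_eq ≈ 264 K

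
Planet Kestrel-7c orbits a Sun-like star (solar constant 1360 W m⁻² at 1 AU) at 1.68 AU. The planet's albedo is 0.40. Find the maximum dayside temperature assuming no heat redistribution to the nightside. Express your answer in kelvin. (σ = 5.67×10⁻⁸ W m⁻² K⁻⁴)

T_ss ≈ 267 K

Flux at 1.68 AU: S = 1360/1.68² = 482 W m⁻².
With no redistribution each surface element balances locally: S(1−A) = σT⁴.
T = [482 × 0.60 / 5.67×10⁻⁸]^(1/4) = (5.10×10⁹)^(1/4) = 267 K.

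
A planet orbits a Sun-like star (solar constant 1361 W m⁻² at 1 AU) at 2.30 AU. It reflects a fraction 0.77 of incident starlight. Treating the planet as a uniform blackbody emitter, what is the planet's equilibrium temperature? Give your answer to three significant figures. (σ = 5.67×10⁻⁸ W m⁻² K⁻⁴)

T_eq ≈ 127 K

Flux at 2.30 AU: S = 1361/2.30² = 257 W m⁻².
Energy balance: absorbed = emitted ⇒ πR²·S(1−A) = 4πR²·σT_eq⁴, so T_eq⁴ = S(1−A)/(4σ).
T_eq = [257 × 0.23 / (4 × 5.67×10⁻⁸)]^(1/4) = (2.61×10⁸)^(1/4) = 127 K.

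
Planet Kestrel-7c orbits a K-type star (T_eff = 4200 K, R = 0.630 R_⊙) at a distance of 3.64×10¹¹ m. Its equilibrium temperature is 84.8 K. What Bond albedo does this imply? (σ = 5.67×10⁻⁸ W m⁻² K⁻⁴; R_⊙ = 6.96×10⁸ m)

A ≈ 0.54

R_⋆ = 0.630 × 6.96×10⁸ = 4.38×10⁸ m.
L = 4πR_⋆²σT_⋆⁴ = 4π(4.38×10⁸)² × 5.67×10⁻⁸ × (4200)⁴ = 4.26×10²⁵ W.
S = L/(4πd²) = 25.6 W m⁻².
From T_eq⁴ = S(1−A)/(4σ): 1−A = 4σT_eq⁴/S.
1−A = 4 × 5.67×10⁻⁸ × (84.8)⁴ / 25.6 = 0.458.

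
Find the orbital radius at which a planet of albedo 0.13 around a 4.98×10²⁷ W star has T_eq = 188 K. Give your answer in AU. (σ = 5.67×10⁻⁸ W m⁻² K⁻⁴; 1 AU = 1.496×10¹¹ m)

d ≈ 7.37 AU

From T_eq⁴ = L(1−A)/(16πσd²): d = √[L(1−A)/(16πσT_eq⁴)].
d = √[4.98×10²⁷ × 0.87 / (16π × 5.67×10⁻⁸ × (188)⁴)] = 1.10×10¹² m = 7.37 AU.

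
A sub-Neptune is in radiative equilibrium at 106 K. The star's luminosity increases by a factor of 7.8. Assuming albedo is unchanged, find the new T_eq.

T_eq ≈ 177 K

T_eq ∝ L^(1/4) · d^(−1/2).
T′ = 106 × 7.8^(1/4) = 177 K.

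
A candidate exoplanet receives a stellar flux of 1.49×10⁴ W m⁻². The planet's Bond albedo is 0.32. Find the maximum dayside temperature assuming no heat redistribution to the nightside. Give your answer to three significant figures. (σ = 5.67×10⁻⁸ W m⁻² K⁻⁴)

With no redistribution each surface element balances locally: S(1−A) = σT⁴.
T = [1.49×10⁴ × 0.68 / 5.67×10⁻⁸]^(1/4) = (1.79×10¹¹)^(1/4) = 650 K.

T_ss ≈ 650 K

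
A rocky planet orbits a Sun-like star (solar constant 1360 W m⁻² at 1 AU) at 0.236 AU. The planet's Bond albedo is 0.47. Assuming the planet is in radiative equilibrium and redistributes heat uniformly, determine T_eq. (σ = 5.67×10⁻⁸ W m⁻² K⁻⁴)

T_eq ≈ 489 K

Flux at 0.236 AU: S = 1360/0.236² = 2.44×10⁴ W m⁻².
Energy balance: absorbed = emitted ⇒ πR²·S(1−A) = 4πR²·σT_eq⁴, so T_eq⁴ = S(1−A)/(4σ).
T_eq = [2.44×10⁴ × 0.53 / (4 × 5.67×10⁻⁸)]^(1/4) = (5.71×10¹⁰)^(1/4) = 489 K.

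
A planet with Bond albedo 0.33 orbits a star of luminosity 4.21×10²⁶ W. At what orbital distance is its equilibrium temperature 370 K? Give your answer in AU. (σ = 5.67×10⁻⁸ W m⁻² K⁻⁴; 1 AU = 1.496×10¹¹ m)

From T_eq⁴ = L(1−A)/(16πσd²): d = √[L(1−A)/(16πσT_eq⁴)].
d = √[4.21×10²⁶ × 0.67 / (16π × 5.67×10⁻⁸ × (370)⁴)] = 7.27×10¹⁰ m = 0.486 AU.

d ≈ 0.486 AU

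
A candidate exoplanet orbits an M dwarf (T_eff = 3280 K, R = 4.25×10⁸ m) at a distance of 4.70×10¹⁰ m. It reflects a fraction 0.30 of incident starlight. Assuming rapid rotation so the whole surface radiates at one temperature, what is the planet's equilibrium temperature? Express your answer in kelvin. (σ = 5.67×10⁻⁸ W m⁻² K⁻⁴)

T_eq ≈ 202 K

L = 4πR_⋆²σT_⋆⁴ = 4π(4.25×10⁸)² × 5.67×10⁻⁸ × (3280)⁴ = 1.49×10²⁵ W.
S = L/(4πd²) = 537 W m⁻².
Energy balance: absorbed = emitted ⇒ πR²·S(1−A) = 4πR²·σT_eq⁴, so T_eq⁴ = S(1−A)/(4σ).
T_eq = [537 × 0.70 / (4 × 5.67×10⁻⁸)]^(1/4) = (1.66×10⁹)^(1/4) = 202 K.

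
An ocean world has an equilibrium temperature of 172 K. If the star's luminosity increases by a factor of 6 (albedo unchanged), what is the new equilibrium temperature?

T_eq ∝ L^(1/4) · d^(−1/2).
T′ = 172 × 6^(1/4) = 269 K.

T_eq ≈ 269 K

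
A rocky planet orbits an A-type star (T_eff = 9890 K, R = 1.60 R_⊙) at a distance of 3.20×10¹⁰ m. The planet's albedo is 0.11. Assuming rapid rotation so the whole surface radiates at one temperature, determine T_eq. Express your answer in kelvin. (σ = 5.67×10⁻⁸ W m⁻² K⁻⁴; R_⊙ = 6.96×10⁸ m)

T_eq ≈ 1270 K

R_⋆ = 1.60 × 6.96×10⁸ = 1.11×10⁹ m.
L = 4πR_⋆²σT_⋆⁴ = 4π(1.11×10⁹)² × 5.67×10⁻⁸ × (9890)⁴ = 8.45×10²⁷ W.
S = L/(4πd²) = 6.57×10⁵ W m⁻².
Energy balance: absorbed = emitted ⇒ πR²·S(1−A) = 4πR²·σT_eq⁴, so T_eq⁴ = S(1−A)/(4σ).
T_eq = [6.57×10⁵ × 0.89 / (4 × 5.67×10⁻⁸)]^(1/4) = (2.58×10¹²)^(1/4) = 1270 K.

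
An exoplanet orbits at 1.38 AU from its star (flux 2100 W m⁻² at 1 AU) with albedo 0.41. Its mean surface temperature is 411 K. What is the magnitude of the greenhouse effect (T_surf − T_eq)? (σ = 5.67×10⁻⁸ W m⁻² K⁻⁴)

ΔT ≈ 179.6 K

S = 2100/1.38² = 1103 W m⁻².
T_eq = [S(1−A)/(4σ)]^(1/4) = [1103×0.59/(4×5.67×10⁻⁸)]^(1/4) = 231.4 K.
ΔT = T_surf − T_eq = 411 − 231.4.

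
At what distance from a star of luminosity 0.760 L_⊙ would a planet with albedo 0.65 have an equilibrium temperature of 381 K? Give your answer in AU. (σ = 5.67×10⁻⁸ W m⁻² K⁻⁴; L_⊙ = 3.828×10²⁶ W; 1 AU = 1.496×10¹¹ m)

L = 0.760 × 3.828×10²⁶ = 2.91×10²⁶ W.
From T_eq⁴ = L(1−A)/(16πσd²): d = √[L(1−A)/(16πσT_eq⁴)].
d = √[2.91×10²⁶ × 0.35 / (16π × 5.67×10⁻⁸ × (381)⁴)] = 4.12×10¹⁰ m = 0.275 AU.

d ≈ 0.275 AU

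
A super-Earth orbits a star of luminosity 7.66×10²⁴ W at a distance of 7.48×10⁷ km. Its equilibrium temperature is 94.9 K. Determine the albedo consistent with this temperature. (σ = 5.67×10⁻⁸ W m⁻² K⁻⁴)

d = 7.48×10⁷ km = 7.48×10¹⁰ m.
Flux: S = L/(4πd²) = 7.66×10²⁴/(4π×(7.48×10¹⁰)²) = 109 W m⁻².
From T_eq⁴ = S(1−A)/(4σ): 1−A = 4σT_eq⁴/S.
1−A = 4 × 5.67×10⁻⁸ × (94.9)⁴ / 109 = 0.169.

A ≈ 0.83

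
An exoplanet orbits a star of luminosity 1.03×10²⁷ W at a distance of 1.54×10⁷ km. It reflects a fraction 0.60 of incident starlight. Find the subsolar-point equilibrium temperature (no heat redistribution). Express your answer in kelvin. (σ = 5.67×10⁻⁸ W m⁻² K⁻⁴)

T_ss ≈ 1250 K

d = 1.54×10⁷ km = 1.54×10¹⁰ m.
Flux: S = L/(4πd²) = 1.03×10²⁷/(4π×(1.54×10¹⁰)²) = 3.46×10⁵ W m⁻².
At the subsolar point the surface absorbs S(1−A) and emits σT⁴ per unit area — no factor of 4, since only the local patch is in balance.
T = [3.46×10⁵ × 0.40 / 5.67×10⁻⁸]^(1/4) = (2.44×10¹²)^(1/4) = 1250 K.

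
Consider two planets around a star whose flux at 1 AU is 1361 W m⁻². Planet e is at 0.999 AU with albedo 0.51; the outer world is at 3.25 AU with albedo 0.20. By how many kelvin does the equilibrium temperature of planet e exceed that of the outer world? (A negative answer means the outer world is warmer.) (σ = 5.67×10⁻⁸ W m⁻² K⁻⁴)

T_eq = [S₀(1−A)/(4σd²)]^(1/4), so T ∝ (1−A)^(1/4) / √d.
T₁ = [1361×0.49/(4×5.67×10⁻⁸×0.999²)]^(1/4) = 232.98 K.
T₂ = [1361×0.80/(4×5.67×10⁻⁸×3.25²)]^(1/4) = 146.01 K.

ΔT ≈ 87.0 K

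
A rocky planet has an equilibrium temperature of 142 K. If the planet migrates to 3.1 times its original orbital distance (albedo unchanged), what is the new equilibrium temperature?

T_eq ≈ 80.7 K

T_eq ∝ L^(1/4) · d^(−1/2).
T′ = 142 / 3.1^(1/2) = 80.7 K.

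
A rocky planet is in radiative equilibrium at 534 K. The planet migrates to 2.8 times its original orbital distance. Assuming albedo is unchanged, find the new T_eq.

T_eq ≈ 319 K

T_eq ∝ L^(1/4) · d^(−1/2).
T′ = 534 / 2.8^(1/2) = 319 K.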